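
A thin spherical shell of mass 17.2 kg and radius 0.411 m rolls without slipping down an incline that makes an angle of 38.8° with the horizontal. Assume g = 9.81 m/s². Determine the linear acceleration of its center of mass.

a ≈ 3.69 m/s²

Translation along the incline: Mg sinθ − f = Ma.
Rotation about the center: fR = Iα with I = (2/3)MR². No-slip gives a = αR, so f = (I/R²)a = (2/3)M a.
Substituting: Mg sinθ = (1 + 0.6667)Ma, so a = g sinθ/(1 + 0.6667) = (9.81) sin 38.8° / 1.667 = 3.688 m/s².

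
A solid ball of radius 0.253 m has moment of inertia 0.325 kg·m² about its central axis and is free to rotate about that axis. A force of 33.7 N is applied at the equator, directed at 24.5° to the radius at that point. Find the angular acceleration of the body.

Only the tangential component produces torque: τ = F R sinθ = (33.7)(0.253) sin 24.5° = 3.536 N·m.
Newton's second law for rotation, τ = Iα, gives α = τ/I = 3.536/0.3250 = 10.88 rad/s².

α ≈ 10.9 rad/s²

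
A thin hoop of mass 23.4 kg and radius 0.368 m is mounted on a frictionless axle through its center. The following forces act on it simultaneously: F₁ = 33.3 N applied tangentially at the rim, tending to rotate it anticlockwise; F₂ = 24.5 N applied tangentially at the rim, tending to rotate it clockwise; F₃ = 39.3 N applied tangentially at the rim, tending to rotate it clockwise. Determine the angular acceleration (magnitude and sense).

I = MR² = (23.4)(0.368)² = 3.169 kg·m².
Taking anticlockwise as positive: τ₁ = +(33.3)(0.368) = +12.25 N·m; τ₂ = −(24.5)(0.368) = −9.016 N·m; τ₃ = −(39.3)(0.368) = −14.46 N·m.
Net torque τ = -11.22 N·m.
α = τ/I = -11.22/3.169 = -3.542 rad/s².

α ≈ 3.54 rad/s², clockwise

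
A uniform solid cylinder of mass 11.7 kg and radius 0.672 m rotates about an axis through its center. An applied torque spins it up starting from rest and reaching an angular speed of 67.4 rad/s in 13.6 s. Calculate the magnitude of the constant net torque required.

τ ≈ 13.1 N·m

I = ½MR² = (1/2)(11.7)(0.672)² = 2.642 kg·m².
α = Δω/Δt = (67.4 − 0)/13.6 = 4.956 rad/s².
τ = Iα = (2.642)(4.956) = 13.09 N·m.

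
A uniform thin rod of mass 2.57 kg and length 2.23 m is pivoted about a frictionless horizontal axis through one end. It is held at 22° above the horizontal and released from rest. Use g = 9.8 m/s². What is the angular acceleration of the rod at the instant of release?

α ≈ 6.11 rad/s²

About the pivot, I = (1/3)ML² = (1/3)(2.57)(2.23)² = 4.260 kg·m².
The weight acts at the center, a distance L/2 = 1.115 m from the pivot; τ = Mg(L/2) cos 22° = 26.04 N·m.
α = τ/I = 26.04/4.260 = 6.112 rad/s².
(Equivalently α = (3g/(2L)) cos 22° = 6.112 rad/s².)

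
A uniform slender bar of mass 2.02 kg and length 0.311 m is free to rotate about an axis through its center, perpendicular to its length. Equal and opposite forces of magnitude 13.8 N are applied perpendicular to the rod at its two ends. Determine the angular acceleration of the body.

I = (1/12)ML² = (1/12)(2.02)(0.311)² = 0.01628 kg·m².
The couple gives τ = F·(L/2) + F·(L/2) = F L = (13.8)(0.311) = 4.292 N·m.
From τ = Iα: α = 4.292/0.01628 = 263.6 rad/s².

α ≈ 264 rad/s²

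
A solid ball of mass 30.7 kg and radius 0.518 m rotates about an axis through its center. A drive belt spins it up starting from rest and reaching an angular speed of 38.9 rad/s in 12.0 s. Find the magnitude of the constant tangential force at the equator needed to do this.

I = (2/5)MR² = (2/5)(30.7)(0.518)² = 3.295 kg·m².
α = Δω/Δt = (38.9 − 0)/12.0 = 3.242 rad/s².
The required torque is τ = Iα = (3.295)(3.242) = 10.68 N·m.
A tangential force at the equator gives τ = FR, so F = τ/R = 10.68/0.518 = 20.62 N.

F ≈ 20.6 N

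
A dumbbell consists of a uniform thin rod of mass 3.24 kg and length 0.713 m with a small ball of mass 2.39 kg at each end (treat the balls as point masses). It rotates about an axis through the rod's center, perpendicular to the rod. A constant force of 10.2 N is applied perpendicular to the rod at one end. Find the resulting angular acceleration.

α ≈ 4.88 rad/s²

I_rod = (1/12)ML² = (1/12)(3.24)(0.713)² = 0.1373 kg·m².
I_balls = 2·m·(L/2)² = 2(2.39)(0.3565)² = 0.6075 kg·m².
Total I = 0.7448 kg·m².
τ = F·(L/2) = (10.2)(0.356) = 3.636 N·m.
α = τ/I = 3.636/0.7448 = 4.883 rad/s².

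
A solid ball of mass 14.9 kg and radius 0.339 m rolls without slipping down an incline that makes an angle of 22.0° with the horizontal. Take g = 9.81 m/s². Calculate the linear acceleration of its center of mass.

a ≈ 2.62 m/s²

Translation along the incline: Mg sinθ − f = Ma.
Rotation about the center: fR = Iα with I = (2/5)MR². No-slip gives a = αR, so f = (I/R²)a = (2/5)M a.
Substituting: Mg sinθ = (1 + 0.4000)Ma, so a = g sinθ/(1 + 0.4000) = (9.81) sin 22.0° / 1.400 = 2.625 m/s².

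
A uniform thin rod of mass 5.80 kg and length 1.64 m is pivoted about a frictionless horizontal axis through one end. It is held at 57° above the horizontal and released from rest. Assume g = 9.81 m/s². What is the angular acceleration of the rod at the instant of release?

α ≈ 4.89 rad/s²

About the pivot, I = (1/3)ML² = (1/3)(5.80)(1.64)² = 5.200 kg·m².
The weight acts at the center, a distance L/2 = 0.8200 m from the pivot; τ = Mg(L/2) cos 57° = 25.41 N·m.
α = τ/I = 25.41/5.200 = 4.887 rad/s².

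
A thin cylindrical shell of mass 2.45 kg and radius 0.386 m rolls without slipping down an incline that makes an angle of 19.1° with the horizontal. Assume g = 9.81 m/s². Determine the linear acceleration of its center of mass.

Translation along the incline: Mg sinθ − f = Ma.
Rotation about the center: fR = Iα with I = MR². No-slip gives a = αR, so f = (I/R²)a = M a.
Substituting: Mg sinθ = (1 + 1.000)Ma, so a = g sinθ/(1 + 1.000) = (9.81) sin 19.1° / 2.000 = 1.605 m/s².

a ≈ 1.61 m/s²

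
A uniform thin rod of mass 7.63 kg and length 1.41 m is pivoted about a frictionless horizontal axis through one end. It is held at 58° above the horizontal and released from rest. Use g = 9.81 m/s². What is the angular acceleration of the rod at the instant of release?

About the pivot, I = (1/3)ML² = (1/3)(7.63)(1.41)² = 5.056 kg·m².
The weight acts at the center, a distance L/2 = 0.7050 m from the pivot; τ = Mg(L/2) cos 58° = 27.96 N·m.
α = τ/I = 27.96/5.056 = 5.530 rad/s².

α ≈ 5.53 rad/s²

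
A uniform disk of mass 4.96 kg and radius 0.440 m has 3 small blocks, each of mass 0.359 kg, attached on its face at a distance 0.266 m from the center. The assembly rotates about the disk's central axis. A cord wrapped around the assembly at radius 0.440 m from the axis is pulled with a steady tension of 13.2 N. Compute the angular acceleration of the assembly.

α ≈ 10.4 rad/s²

I_disk = ½MR² = ½(4.96)(0.440)² = 0.4801 kg·m².
I_blocks = 3·m·r² = 3(0.359)(0.266)² = 0.07620 kg·m².
Total I = 0.5563 kg·m².
τ = F r = (13.2)(0.440) = 5.808 N·m.
α = τ/I = 5.808/0.5563 = 10.44 rad/s².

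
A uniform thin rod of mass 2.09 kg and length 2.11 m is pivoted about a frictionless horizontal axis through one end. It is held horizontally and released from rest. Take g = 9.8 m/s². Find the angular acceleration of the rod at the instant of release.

α ≈ 6.97 rad/s²

About the pivot, I = (1/3)ML² = (1/3)(2.09)(2.11)² = 3.102 kg·m².
The weight acts at the center, a distance L/2 = 1.055 m from the pivot; τ = Mg(L/2) = 21.61 N·m.
α = τ/I = 21.61/3.102 = 6.967 rad/s².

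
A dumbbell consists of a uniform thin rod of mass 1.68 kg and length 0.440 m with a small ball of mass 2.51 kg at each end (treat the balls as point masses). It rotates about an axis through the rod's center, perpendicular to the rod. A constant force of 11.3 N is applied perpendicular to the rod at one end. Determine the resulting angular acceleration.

I_rod = (1/12)ML² = (1/12)(1.68)(0.440)² = 0.02710 kg·m².
I_balls = 2·m·(L/2)² = 2(2.51)(0.2200)² = 0.2430 kg·m².
Total I = 0.2701 kg·m².
τ = F·(L/2) = (11.3)(0.220) = 2.486 N·m.
α = τ/I = 2.486/0.2701 = 9.205 rad/s².

α ≈ 9.20 rad/s²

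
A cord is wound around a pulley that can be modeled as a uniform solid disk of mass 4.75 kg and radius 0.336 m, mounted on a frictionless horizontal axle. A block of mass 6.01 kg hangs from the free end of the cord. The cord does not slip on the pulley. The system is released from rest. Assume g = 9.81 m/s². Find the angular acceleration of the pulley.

α ≈ 20.9 rad/s²

I = ½MR² = (1/2)(4.75)(0.336)² = 0.2681 kg·m².
Block: mg − T = ma. Pulley: TR = Iα. No-slip: a = αR, so T = (I/R²)a = 2.375·a.
Then mg = (m + 2.375)a, so a = (6.01)(9.81)/(6.01 + 2.375) = 7.031 m/s².
α = a/R = 7.031/0.336 = 20.93 rad/s².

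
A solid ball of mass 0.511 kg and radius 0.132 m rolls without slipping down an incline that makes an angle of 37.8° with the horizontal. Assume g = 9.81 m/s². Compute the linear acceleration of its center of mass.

Translation along the incline: Mg sinθ − f = Ma.
Rotation about the center: fR = Iα with I = (2/5)MR². No-slip gives a = αR, so f = (I/R²)a = (2/5)M a.
Substituting: Mg sinθ = (1 + 0.4000)Ma, so a = g sinθ/(1 + 0.4000) = (9.81) sin 37.8° / 1.400 = 4.295 m/s².

a ≈ 4.29 m/s²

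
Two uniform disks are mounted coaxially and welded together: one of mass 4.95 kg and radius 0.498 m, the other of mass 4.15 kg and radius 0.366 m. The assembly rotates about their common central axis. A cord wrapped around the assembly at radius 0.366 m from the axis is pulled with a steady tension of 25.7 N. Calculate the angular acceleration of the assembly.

α ≈ 10.5 rad/s²

I = ½M₁R₁² + ½M₂R₂² = ½(4.95)(0.498)² + ½(4.15)(0.366)² = 0.8918 kg·m².
τ = F r = (25.7)(0.366) = 9.406 N·m.
α = τ/I = 9.406/0.8918 = 10.55 rad/s².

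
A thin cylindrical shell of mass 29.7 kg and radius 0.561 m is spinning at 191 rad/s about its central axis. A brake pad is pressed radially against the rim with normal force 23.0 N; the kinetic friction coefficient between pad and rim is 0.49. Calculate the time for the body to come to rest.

I = MR² = (29.7)(0.561)² = 9.347 kg·m².
Friction force f = μN = (0.49)(23.0) = 11.27 N at the rim; torque magnitude τ = fR = 6.322 N·m, opposing ω.
|α| = τ/I = 6.322/9.347 = 0.6764 rad/s² (deceleration).
0 = ω₀ − |α|t ⇒ t = ω₀/|α| = 191/0.6764 = 282.4 s.

t ≈ 282 s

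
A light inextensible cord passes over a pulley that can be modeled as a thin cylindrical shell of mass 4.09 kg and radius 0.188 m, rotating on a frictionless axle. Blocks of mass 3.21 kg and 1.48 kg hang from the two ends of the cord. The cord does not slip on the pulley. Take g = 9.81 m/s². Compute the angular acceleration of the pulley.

α ≈ 10.3 rad/s²

I = MR² = (4.09)(0.188)² = 0.1446 kg·m².
Heavier block: m₁g − T₁ = m₁a. Lighter block: T₂ − m₂g = m₂a.
Pulley: (T₁ − T₂)R = Iα = I(a/R), so T₁ − T₂ = (I/R²)a = 1·M_p a = 4.090·a.
Adding the three: (m₁ − m₂)g = (m₁ + m₂ + 4.090)a, so a = (3.21 − 1.48)(9.81)/(3.21 + 1.48 + 4.090) = 1.933 m/s².
α = a/R = 1.933/0.188 = 10.28 rad/s².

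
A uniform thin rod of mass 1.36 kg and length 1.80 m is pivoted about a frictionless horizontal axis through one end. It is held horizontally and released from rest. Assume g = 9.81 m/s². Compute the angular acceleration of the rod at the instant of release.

α ≈ 8.18 rad/s²

About the pivot, I = (1/3)ML² = (1/3)(1.36)(1.80)² = 1.469 kg·m².
The weight acts at the center, a distance L/2 = 0.9000 m from the pivot; τ = Mg(L/2) = 12.01 N·m.
α = τ/I = 12.01/1.469 = 8.175 rad/s².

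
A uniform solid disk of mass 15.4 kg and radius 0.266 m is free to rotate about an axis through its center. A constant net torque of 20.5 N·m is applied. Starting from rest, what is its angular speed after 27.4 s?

I = ½MR² = (1/2)(15.4)(0.266)² = 0.5448 kg·m².
α = τ/I = 20.5/0.5448 = 37.63 rad/s².
ω = ω₀ + αt = 0 + (37.63)(27.4) = 1031 rad/s.

ω ≈ 1030 rad/s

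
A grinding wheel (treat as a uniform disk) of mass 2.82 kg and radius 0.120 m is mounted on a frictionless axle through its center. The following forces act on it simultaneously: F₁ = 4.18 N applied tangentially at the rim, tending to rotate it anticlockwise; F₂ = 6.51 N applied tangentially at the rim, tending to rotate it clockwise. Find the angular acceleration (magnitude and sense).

α ≈ 13.8 rad/s², clockwise

I = ½MR² = (1/2)(2.82)(0.120)² = 0.02030 kg·m².
Taking anticlockwise as positive: τ₁ = +(4.18)(0.120) = +0.5016 N·m; τ₂ = −(6.51)(0.120) = −0.7812 N·m.
Net torque τ = -0.2796 N·m.
α = τ/I = -0.2796/0.02030 = -13.77 rad/s².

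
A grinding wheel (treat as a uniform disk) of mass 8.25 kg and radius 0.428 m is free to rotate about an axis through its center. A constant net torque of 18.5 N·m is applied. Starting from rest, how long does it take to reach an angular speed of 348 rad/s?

I = ½MR² = (1/2)(8.25)(0.428)² = 0.7556 kg·m².
α = τ/I = 18.5/0.7556 = 24.48 rad/s².
ω = αt ⇒ t = ω/α = 348/24.48 = 14.21 s.

t ≈ 14.2 s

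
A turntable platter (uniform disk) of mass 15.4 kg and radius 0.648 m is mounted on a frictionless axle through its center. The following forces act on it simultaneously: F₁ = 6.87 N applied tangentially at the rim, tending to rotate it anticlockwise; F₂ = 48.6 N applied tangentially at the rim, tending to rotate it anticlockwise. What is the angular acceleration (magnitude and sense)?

α ≈ 11.1 rad/s², anticlockwise

I = ½MR² = (1/2)(15.4)(0.648)² = 3.233 kg·m².
Taking anticlockwise as positive: τ₁ = +(6.87)(0.648) = +4.452 N·m; τ₂ = +(48.6)(0.648) = +31.49 N·m.
Net torque τ = 35.94 N·m.
α = τ/I = 35.94/3.233 = 11.12 rad/s².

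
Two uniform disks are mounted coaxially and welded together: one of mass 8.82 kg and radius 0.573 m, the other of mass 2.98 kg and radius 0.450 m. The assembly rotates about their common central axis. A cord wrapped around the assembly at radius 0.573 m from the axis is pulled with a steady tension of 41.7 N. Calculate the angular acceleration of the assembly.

α ≈ 13.7 rad/s²

I = ½M₁R₁² + ½M₂R₂² = ½(8.82)(0.573)² + ½(2.98)(0.450)² = 1.750 kg·m².
τ = F r = (41.7)(0.573) = 23.89 N·m.
α = τ/I = 23.89/1.750 = 13.66 rad/s².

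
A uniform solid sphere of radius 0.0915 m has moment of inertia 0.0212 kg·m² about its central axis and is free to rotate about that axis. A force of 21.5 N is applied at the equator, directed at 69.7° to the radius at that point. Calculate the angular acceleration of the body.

α ≈ 87.0 rad/s²

Only the tangential component produces torque: τ = F R sinθ = (21.5)(0.0915) sin 69.7° = 1.845 N·m.
Newton's second law for rotation, τ = Iα, gives α = τ/I = 1.845/0.02120 = 87.03 rad/s².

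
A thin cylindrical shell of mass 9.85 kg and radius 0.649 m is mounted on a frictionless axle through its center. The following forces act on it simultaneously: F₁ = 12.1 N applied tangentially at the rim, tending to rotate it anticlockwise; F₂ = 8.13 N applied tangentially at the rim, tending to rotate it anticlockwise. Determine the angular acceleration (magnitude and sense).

I = MR² = (9.85)(0.649)² = 4.149 kg·m².
Taking anticlockwise as positive: τ₁ = +(12.1)(0.649) = +7.853 N·m; τ₂ = +(8.13)(0.649) = +5.276 N·m.
Net torque τ = 13.13 N·m.
α = τ/I = 13.13/4.149 = 3.165 rad/s².

α ≈ 3.16 rad/s², anticlockwise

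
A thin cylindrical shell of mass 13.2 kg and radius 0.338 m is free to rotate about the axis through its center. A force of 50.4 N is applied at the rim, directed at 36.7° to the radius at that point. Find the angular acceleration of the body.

I = MR² = (13.2)(0.338)² = 1.508 kg·m².
Only the tangential component produces torque: τ = F R sinθ = (50.4)(0.338) sin 36.7° = 10.18 N·m.
From τ = Iα: α = 10.18/1.508 = 6.751 rad/s².

α ≈ 6.75 rad/s²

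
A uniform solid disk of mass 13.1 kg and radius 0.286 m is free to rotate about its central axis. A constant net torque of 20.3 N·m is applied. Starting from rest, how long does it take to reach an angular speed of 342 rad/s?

t ≈ 9.03 s

I = ½MR² = (1/2)(13.1)(0.286)² = 0.5358 kg·m².
α = τ/I = 20.3/0.5358 = 37.89 rad/s².
ω = αt ⇒ t = ω/α = 342/37.89 = 9.026 s.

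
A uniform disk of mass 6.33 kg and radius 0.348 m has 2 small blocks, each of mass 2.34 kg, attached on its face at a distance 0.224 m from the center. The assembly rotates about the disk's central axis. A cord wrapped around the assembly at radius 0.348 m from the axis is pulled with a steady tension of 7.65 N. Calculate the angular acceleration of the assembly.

α ≈ 4.31 rad/s²

I_disk = ½MR² = ½(6.33)(0.348)² = 0.3833 kg·m².
I_blocks = 2·m·r² = 2(2.34)(0.224)² = 0.2348 kg·m².
Total I = 0.6181 kg·m².
τ = F r = (7.65)(0.348) = 2.662 N·m.
α = τ/I = 2.662/0.6181 = 4.307 rad/s².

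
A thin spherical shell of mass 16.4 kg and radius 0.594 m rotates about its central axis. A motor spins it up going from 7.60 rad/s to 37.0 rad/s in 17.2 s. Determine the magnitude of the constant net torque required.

I = (2/3)MR² = (2/3)(16.4)(0.594)² = 3.858 kg·m².
α = Δω/Δt = (37.0 − 7.60)/17.2 = 1.709 rad/s².
τ = Iα = (3.858)(1.709) = 6.594 N·m.

τ ≈ 6.59 N·m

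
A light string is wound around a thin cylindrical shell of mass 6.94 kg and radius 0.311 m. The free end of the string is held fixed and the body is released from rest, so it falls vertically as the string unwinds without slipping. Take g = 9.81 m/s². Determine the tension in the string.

Translation: Mg − T = Ma. Rotation about the center: TR = Iα with I = MR².
With a = αR: T = (I/R²)a = M a, so Mg = (1 + 1.000)Ma.
a = g/(1 + 1.000) = 9.81/2.000 = 4.905 m/s².
T = 1.000·M·a = (1.000)(6.94)(4.905) = 34.04 N.

T ≈ 34.0 N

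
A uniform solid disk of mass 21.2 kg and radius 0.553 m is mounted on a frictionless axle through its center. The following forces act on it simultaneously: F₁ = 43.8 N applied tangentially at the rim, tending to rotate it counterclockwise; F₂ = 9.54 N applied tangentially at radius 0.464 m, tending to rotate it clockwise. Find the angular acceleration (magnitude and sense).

I = ½MR² = (1/2)(21.2)(0.553)² = 3.242 kg·m².
Taking counterclockwise as positive: τ₁ = +(43.8)(0.553) = +24.22 N·m; τ₂ = −(9.54)(0.464) = −4.427 N·m.
Net torque τ = 19.79 N·m.
α = τ/I = 19.79/3.242 = 6.107 rad/s².

α ≈ 6.11 rad/s², counterclockwise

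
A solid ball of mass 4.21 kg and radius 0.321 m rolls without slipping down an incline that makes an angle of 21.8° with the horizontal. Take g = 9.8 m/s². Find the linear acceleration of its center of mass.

a ≈ 2.60 m/s²

Translation along the incline: Mg sinθ − f = Ma.
Rotation about the center: fR = Iα with I = (2/5)MR². No-slip gives a = αR, so f = (I/R²)a = (2/5)M a.
Substituting: Mg sinθ = (1 + 0.4000)Ma, so a = g sinθ/(1 + 0.4000) = (9.8) sin 21.8° / 1.400 = 2.600 m/s².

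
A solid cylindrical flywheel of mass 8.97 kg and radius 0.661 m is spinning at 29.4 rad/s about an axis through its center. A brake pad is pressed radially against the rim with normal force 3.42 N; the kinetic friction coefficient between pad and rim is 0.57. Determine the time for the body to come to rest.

I = ½MR² = (1/2)(8.97)(0.661)² = 1.960 kg·m².
Friction force f = μN = (0.57)(3.42) = 1.949 N at the rim; torque magnitude τ = fR = 1.289 N·m, opposing ω.
|α| = τ/I = 1.289/1.960 = 0.6576 rad/s² (deceleration).
0 = ω₀ − |α|t ⇒ t = ω₀/|α| = 29.4/0.6576 = 44.71 s.

t ≈ 44.7 s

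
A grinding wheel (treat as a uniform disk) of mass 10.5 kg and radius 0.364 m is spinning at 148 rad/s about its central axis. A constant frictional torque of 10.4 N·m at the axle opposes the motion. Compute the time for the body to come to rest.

I = ½MR² = (1/2)(10.5)(0.364)² = 0.6956 kg·m².
The net torque has magnitude 10.4 N·m, opposing ω.
|α| = τ/I = 10.40/0.6956 = 14.95 rad/s² (deceleration).
0 = ω₀ − |α|t ⇒ t = ω₀/|α| = 148/14.95 = 9.899 s.

t ≈ 9.90 s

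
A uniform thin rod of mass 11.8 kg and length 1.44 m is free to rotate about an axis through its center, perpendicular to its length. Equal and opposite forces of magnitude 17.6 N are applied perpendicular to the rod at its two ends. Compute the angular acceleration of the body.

α ≈ 12.4 rad/s²

I = (1/12)ML² = (1/12)(11.8)(1.44)² = 2.039 kg·m².
The couple gives τ = F·(L/2) + F·(L/2) = F L = (17.6)(1.44) = 25.34 N·m.
Newton's second law for rotation, τ = Iα, gives α = τ/I = 25.34/2.039 = 12.43 rad/s².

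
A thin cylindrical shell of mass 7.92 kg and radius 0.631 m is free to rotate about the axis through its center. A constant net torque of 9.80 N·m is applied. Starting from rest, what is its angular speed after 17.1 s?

I = MR² = (7.92)(0.631)² = 3.153 kg·m².
α = τ/I = 9.80/3.153 = 3.108 rad/s².
ω = ω₀ + αt = 0 + (3.108)(17.1) = 53.14 rad/s.

ω ≈ 53.1 rad/s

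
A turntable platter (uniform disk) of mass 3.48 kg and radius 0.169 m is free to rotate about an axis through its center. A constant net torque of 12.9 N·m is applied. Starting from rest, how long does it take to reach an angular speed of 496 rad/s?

I = ½MR² = (1/2)(3.48)(0.169)² = 0.04970 kg·m².
α = τ/I = 12.9/0.04970 = 259.6 rad/s².
ω = αt ⇒ t = ω/α = 496/259.6 = 1.911 s.

t ≈ 1.91 s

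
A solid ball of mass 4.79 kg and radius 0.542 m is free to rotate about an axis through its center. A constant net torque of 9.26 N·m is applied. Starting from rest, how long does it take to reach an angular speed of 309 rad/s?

I = (2/5)MR² = (2/5)(4.79)(0.542)² = 0.5629 kg·m².
α = τ/I = 9.26/0.5629 = 16.45 rad/s².
ω = αt ⇒ t = ω/α = 309/16.45 = 18.78 s.

t ≈ 18.8 s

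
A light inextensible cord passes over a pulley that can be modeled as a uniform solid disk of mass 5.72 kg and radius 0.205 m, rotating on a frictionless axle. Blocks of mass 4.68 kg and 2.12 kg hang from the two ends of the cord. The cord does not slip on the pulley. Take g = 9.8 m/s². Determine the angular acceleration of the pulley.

α ≈ 12.7 rad/s²

I = ½MR² = (1/2)(5.72)(0.205)² = 0.1202 kg·m².
Heavier block: m₁g − T₁ = m₁a. Lighter block: T₂ − m₂g = m₂a.
Pulley: (T₁ − T₂)R = Iα = I(a/R), so T₁ − T₂ = (I/R²)a = (1/2)M_p a = 2.860·a.
Adding the three: (m₁ − m₂)g = (m₁ + m₂ + 2.860)a, so a = (4.68 − 2.12)(9.8)/(4.68 + 2.12 + 2.860) = 2.597 m/s².
α = a/R = 2.597/0.205 = 12.67 rad/s².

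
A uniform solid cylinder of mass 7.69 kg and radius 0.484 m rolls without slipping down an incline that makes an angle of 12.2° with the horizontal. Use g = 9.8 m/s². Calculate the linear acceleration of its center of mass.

Translation along the incline: Mg sinθ − f = Ma.
Rotation about the center: fR = Iα with I = ½MR². No-slip gives a = αR, so f = (I/R²)a = (1/2)M a.
Substituting: Mg sinθ = (1 + 0.5000)Ma, so a = g sinθ/(1 + 0.5000) = (9.8) sin 12.2° / 1.500 = 1.381 m/s².

a ≈ 1.38 m/s²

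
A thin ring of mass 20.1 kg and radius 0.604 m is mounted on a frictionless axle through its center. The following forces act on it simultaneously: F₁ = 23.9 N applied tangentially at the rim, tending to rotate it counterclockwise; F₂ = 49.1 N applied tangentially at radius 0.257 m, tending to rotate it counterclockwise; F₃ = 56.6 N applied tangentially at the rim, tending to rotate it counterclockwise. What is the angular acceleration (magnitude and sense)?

α ≈ 8.35 rad/s², counterclockwise

I = MR² = (20.1)(0.604)² = 7.333 kg·m².
Taking counterclockwise as positive: τ₁ = +(23.9)(0.604) = +14.44 N·m; τ₂ = +(49.1)(0.257) = +12.62 N·m; τ₃ = +(56.6)(0.604) = +34.19 N·m.
Net torque τ = 61.24 N·m.
α = τ/I = 61.24/7.333 = 8.352 rad/s².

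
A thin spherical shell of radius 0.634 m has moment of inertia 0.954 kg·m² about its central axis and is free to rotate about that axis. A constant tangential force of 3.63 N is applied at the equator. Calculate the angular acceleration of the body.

τ = F R = (3.63)(0.634) = 2.301 N·m.
From τ = Iα: α = 2.301/0.9540 = 2.412 rad/s².

α ≈ 2.41 rad/s²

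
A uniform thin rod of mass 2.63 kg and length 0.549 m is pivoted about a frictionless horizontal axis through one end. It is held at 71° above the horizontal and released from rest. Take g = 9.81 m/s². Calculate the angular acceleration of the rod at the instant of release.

α ≈ 8.73 rad/s²

About the pivot, I = (1/3)ML² = (1/3)(2.63)(0.549)² = 0.2642 kg·m².
The weight acts at the center, a distance L/2 = 0.2745 m from the pivot; τ = Mg(L/2) cos 71° = 2.306 N·m.
α = τ/I = 2.306/0.2642 = 8.726 rad/s².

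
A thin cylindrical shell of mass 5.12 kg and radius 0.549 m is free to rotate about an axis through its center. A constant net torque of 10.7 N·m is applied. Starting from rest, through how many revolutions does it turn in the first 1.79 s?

≈ 1.77 revolutions

I = MR² = (5.12)(0.549)² = 1.543 kg·m².
α = τ/I = 10.7/1.543 = 6.934 rad/s².
θ = ½αt² = ½(6.934)(1.79)² = 11.11 rad.
Revolutions = θ/(2π) = 1.768.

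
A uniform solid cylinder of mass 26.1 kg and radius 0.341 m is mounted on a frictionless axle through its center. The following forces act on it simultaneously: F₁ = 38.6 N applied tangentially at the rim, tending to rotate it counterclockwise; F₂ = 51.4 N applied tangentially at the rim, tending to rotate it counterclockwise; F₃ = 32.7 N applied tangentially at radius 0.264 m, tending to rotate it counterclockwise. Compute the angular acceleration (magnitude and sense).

I = ½MR² = (1/2)(26.1)(0.341)² = 1.517 kg·m².
Taking counterclockwise as positive: τ₁ = +(38.6)(0.341) = +13.16 N·m; τ₂ = +(51.4)(0.341) = +17.53 N·m; τ₃ = +(32.7)(0.264) = +8.633 N·m.
Net torque τ = 39.32 N·m.
α = τ/I = 39.32/1.517 = 25.91 rad/s².

α ≈ 25.9 rad/s², counterclockwise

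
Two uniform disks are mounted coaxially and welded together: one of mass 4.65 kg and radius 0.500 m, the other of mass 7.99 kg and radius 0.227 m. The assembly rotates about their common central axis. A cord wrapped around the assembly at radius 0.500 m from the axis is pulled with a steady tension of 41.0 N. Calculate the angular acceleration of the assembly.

α ≈ 26.0 rad/s²

I = ½M₁R₁² + ½M₂R₂² = ½(4.65)(0.500)² + ½(7.99)(0.227)² = 0.7871 kg·m².
τ = F r = (41.0)(0.500) = 20.50 N·m.
α = τ/I = 20.50/0.7871 = 26.04 rad/s².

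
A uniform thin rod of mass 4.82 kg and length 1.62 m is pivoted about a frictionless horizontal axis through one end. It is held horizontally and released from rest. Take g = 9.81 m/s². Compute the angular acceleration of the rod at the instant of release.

α ≈ 9.08 rad/s²

About the pivot, I = (1/3)ML² = (1/3)(4.82)(1.62)² = 4.217 kg·m².
The weight acts at the center, a distance L/2 = 0.8100 m from the pivot; τ = Mg(L/2) = 38.30 N·m.
α = τ/I = 38.30/4.217 = 9.083 rad/s².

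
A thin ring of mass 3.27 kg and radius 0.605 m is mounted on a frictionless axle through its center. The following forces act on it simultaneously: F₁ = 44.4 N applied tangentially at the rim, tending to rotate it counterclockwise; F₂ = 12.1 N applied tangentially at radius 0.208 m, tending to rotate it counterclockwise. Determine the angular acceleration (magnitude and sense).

α ≈ 24.5 rad/s², counterclockwise

I = MR² = (3.27)(0.605)² = 1.197 kg·m².
Taking counterclockwise as positive: τ₁ = +(44.4)(0.605) = +26.86 N·m; τ₂ = +(12.1)(0.208) = +2.517 N·m.
Net torque τ = 29.38 N·m.
α = τ/I = 29.38/1.197 = 24.55 rad/s².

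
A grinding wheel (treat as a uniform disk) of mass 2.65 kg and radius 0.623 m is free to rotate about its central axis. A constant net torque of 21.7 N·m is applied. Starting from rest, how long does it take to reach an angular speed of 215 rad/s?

I = ½MR² = (1/2)(2.65)(0.623)² = 0.5143 kg·m².
α = τ/I = 21.7/0.5143 = 42.20 rad/s².
ω = αt ⇒ t = ω/α = 215/42.20 = 5.095 s.

t ≈ 5.10 s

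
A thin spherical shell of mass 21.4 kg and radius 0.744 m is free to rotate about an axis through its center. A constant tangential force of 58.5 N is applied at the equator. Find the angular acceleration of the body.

α ≈ 5.51 rad/s²

I = (2/3)MR² = (2/3)(21.4)(0.744)² = 7.897 kg·m².
τ = F R = (58.5)(0.744) = 43.52 N·m.
From τ = Iα: α = 43.52/7.897 = 5.511 rad/s².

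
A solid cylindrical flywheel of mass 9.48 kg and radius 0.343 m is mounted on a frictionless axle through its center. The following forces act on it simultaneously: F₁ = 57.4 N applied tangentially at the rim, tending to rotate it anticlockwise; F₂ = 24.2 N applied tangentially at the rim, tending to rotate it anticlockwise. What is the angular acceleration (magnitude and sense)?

α ≈ 50.2 rad/s², anticlockwise

I = ½MR² = (1/2)(9.48)(0.343)² = 0.5577 kg·m².
Taking anticlockwise as positive: τ₁ = +(57.4)(0.343) = +19.69 N·m; τ₂ = +(24.2)(0.343) = +8.301 N·m.
Net torque τ = 27.99 N·m.
α = τ/I = 27.99/0.5577 = 50.19 rad/s².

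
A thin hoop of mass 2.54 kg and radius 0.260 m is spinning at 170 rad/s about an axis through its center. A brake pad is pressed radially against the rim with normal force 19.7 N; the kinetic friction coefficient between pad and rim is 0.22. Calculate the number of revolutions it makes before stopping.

I = MR² = (2.54)(0.260)² = 0.1717 kg·m².
Friction force f = μN = (0.22)(19.7) = 4.334 N at the rim; torque magnitude τ = fR = 1.127 N·m, opposing ω.
|α| = τ/I = 1.127/0.1717 = 6.563 rad/s² (deceleration).
ω² = ω₀² − 2|α|θ with ω = 0 ⇒ θ = ω₀²/(2|α|) = 2202 rad = 350.4 rev.

≈ 350 revolutions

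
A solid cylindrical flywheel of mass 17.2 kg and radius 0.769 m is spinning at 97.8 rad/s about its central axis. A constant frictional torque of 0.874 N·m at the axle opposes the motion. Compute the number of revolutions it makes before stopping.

≈ 4430 revolutions

I = ½MR² = (1/2)(17.2)(0.769)² = 5.086 kg·m².
The net torque has magnitude 0.874 N·m, opposing ω.
|α| = τ/I = 0.8740/5.086 = 0.1719 rad/s² (deceleration).
ω² = ω₀² − 2|α|θ with ω = 0 ⇒ θ = ω₀²/(2|α|) = 27830 rad = 4429 rev.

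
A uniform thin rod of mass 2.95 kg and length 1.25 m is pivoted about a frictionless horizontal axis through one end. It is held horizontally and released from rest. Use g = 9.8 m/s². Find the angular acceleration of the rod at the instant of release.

About the pivot, I = (1/3)ML² = (1/3)(2.95)(1.25)² = 1.536 kg·m².
The weight acts at the center, a distance L/2 = 0.6250 m from the pivot; τ = Mg(L/2) = 18.07 N·m.
α = τ/I = 18.07/1.536 = 11.76 rad/s².
(Equivalently α = (3g/(2L)) = 11.76 rad/s².)

α ≈ 11.8 rad/s²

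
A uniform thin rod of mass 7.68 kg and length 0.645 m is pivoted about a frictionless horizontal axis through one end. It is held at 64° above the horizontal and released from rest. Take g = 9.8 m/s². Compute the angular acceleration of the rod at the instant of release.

α ≈ 9.99 rad/s²

About the pivot, I = (1/3)ML² = (1/3)(7.68)(0.645)² = 1.065 kg·m².
The weight acts at the center, a distance L/2 = 0.3225 m from the pivot; τ = Mg(L/2) cos 64° = 10.64 N·m.
α = τ/I = 10.64/1.065 = 9.991 rad/s².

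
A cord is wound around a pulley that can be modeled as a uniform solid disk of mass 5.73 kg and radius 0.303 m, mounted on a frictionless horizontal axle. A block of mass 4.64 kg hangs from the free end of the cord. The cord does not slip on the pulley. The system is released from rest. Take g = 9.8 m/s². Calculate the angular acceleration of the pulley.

α ≈ 20.0 rad/s²

I = ½MR² = (1/2)(5.73)(0.303)² = 0.2630 kg·m².
Block: mg − T = ma. Pulley: TR = Iα. No-slip: a = αR, so T = (I/R²)a = 2.865·a.
Then mg = (m + 2.865)a, so a = (4.64)(9.8)/(4.64 + 2.865) = 6.059 m/s².
α = a/R = 6.059/0.303 = 20.00 rad/s².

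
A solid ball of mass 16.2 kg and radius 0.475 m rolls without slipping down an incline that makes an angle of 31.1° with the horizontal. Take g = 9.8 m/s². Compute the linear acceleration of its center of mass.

Translation along the incline: Mg sinθ − f = Ma.
Rotation about the center: fR = Iα with I = (2/5)MR². No-slip gives a = αR, so f = (I/R²)a = (2/5)M a.
Substituting: Mg sinθ = (1 + 0.4000)Ma, so a = g sinθ/(1 + 0.4000) = (9.8) sin 31.1° / 1.400 = 3.616 m/s².

a ≈ 3.62 m/s²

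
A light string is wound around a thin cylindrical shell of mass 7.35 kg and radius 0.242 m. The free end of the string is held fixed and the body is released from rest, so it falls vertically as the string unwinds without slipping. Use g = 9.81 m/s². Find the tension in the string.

T ≈ 36.1 N

Translation: Mg − T = Ma. Rotation about the center: TR = Iα with I = MR².
With a = αR: T = (I/R²)a = M a, so Mg = (1 + 1.000)Ma.
a = g/(1 + 1.000) = 9.81/2.000 = 4.905 m/s².
T = 1.000·M·a = (1.000)(7.35)(4.905) = 36.05 N.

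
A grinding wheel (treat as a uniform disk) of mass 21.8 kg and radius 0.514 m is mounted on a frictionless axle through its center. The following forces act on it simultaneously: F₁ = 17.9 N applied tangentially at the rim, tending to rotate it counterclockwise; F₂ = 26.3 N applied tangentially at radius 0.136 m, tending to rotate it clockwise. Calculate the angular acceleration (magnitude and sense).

I = ½MR² = (1/2)(21.8)(0.514)² = 2.880 kg·m².
Taking counterclockwise as positive: τ₁ = +(17.9)(0.514) = +9.201 N·m; τ₂ = −(26.3)(0.136) = −3.577 N·m.
Net torque τ = 5.624 N·m.
α = τ/I = 5.624/2.880 = 1.953 rad/s².

α ≈ 1.95 rad/s², counterclockwise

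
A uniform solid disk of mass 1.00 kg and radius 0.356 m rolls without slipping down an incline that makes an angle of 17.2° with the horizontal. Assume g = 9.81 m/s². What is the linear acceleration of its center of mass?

a ≈ 1.93 m/s²

Translation along the incline: Mg sinθ − f = Ma.
Rotation about the center: fR = Iα with I = ½MR². No-slip gives a = αR, so f = (I/R²)a = (1/2)M a.
Substituting: Mg sinθ = (1 + 0.5000)Ma, so a = g sinθ/(1 + 0.5000) = (9.81) sin 17.2° / 1.500 = 1.934 m/s².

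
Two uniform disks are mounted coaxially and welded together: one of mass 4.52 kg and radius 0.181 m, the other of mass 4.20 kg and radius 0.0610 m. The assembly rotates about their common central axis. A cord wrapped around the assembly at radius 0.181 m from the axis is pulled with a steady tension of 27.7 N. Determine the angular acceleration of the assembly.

α ≈ 61.3 rad/s²

I = ½M₁R₁² + ½M₂R₂² = ½(4.52)(0.181)² + ½(4.20)(0.0610)² = 0.08185 kg·m².
τ = F r = (27.7)(0.181) = 5.014 N·m.
α = τ/I = 5.014/0.08185 = 61.25 rad/s².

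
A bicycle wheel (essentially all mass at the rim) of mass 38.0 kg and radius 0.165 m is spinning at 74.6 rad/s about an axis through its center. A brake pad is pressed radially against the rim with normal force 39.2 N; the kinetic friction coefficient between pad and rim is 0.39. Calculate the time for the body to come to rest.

I = MR² = (38.0)(0.165)² = 1.035 kg·m².
Friction force f = μN = (0.39)(39.2) = 15.29 N at the rim; torque magnitude τ = fR = 2.523 N·m, opposing ω.
|α| = τ/I = 2.523/1.035 = 2.438 rad/s² (deceleration).
0 = ω₀ − |α|t ⇒ t = ω₀/|α| = 74.6/2.438 = 30.60 s.

t ≈ 30.6 s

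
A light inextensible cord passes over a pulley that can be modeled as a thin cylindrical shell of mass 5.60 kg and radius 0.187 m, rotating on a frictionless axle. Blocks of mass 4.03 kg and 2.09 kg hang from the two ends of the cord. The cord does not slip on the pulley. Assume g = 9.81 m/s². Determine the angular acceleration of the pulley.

α ≈ 8.68 rad/s²

I = MR² = (5.60)(0.187)² = 0.1958 kg·m².
Heavier block: m₁g − T₁ = m₁a. Lighter block: T₂ − m₂g = m₂a.
Pulley: (T₁ − T₂)R = Iα = I(a/R), so T₁ − T₂ = (I/R²)a = 1·M_p a = 5.600·a.
Adding the three: (m₁ − m₂)g = (m₁ + m₂ + 5.600)a, so a = (4.03 − 2.09)(9.81)/(4.03 + 2.09 + 5.600) = 1.624 m/s².
α = a/R = 1.624/0.187 = 8.684 rad/s².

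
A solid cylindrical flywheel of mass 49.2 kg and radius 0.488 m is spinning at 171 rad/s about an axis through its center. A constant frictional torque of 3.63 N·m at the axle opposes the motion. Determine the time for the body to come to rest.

I = ½MR² = (1/2)(49.2)(0.488)² = 5.858 kg·m².
The net torque has magnitude 3.63 N·m, opposing ω.
|α| = τ/I = 3.630/5.858 = 0.6196 rad/s² (deceleration).
0 = ω₀ − |α|t ⇒ t = ω₀/|α| = 171/0.6196 = 276.0 s.

t ≈ 276 s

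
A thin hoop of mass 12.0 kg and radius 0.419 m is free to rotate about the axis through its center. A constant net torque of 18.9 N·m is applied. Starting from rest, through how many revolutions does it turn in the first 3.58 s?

≈ 9.15 revolutions

I = MR² = (12.0)(0.419)² = 2.107 kg·m².
α = τ/I = 18.9/2.107 = 8.971 rad/s².
θ = ½αt² = ½(8.971)(3.58)² = 57.49 rad.
Revolutions = θ/(2π) = 9.150.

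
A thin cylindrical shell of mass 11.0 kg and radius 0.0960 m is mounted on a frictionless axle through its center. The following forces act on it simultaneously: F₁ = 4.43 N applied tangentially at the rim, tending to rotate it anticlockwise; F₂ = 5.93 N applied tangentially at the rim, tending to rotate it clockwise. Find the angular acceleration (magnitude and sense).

I = MR² = (11.0)(0.0960)² = 0.1014 kg·m².
Taking anticlockwise as positive: τ₁ = +(4.43)(0.0960) = +0.4253 N·m; τ₂ = −(5.93)(0.0960) = −0.5693 N·m.
Net torque τ = -0.1440 N·m.
α = τ/I = -0.1440/0.1014 = -1.420 rad/s².

α ≈ 1.42 rad/s², clockwise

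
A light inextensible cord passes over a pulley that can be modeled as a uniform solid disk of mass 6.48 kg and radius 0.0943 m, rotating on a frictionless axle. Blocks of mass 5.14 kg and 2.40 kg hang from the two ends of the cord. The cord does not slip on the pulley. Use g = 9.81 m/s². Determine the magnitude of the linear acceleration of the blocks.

a ≈ 2.49 m/s²

I = ½MR² = (1/2)(6.48)(0.0943)² = 0.02881 kg·m².
Heavier block: m₁g − T₁ = m₁a. Lighter block: T₂ − m₂g = m₂a.
Pulley: (T₁ − T₂)R = Iα = I(a/R), so T₁ − T₂ = (I/R²)a = (1/2)M_p a = 3.240·a.
Adding the three: (m₁ − m₂)g = (m₁ + m₂ + 3.240)a, so a = (5.14 − 2.40)(9.81)/(5.14 + 2.40 + 3.240) = 2.493 m/s².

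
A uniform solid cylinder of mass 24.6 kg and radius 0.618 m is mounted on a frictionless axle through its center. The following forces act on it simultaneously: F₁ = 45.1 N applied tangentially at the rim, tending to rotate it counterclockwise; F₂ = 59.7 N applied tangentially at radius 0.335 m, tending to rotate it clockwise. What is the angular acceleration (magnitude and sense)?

α ≈ 1.68 rad/s², counterclockwise

I = ½MR² = (1/2)(24.6)(0.618)² = 4.698 kg·m².
Taking counterclockwise as positive: τ₁ = +(45.1)(0.618) = +27.87 N·m; τ₂ = −(59.7)(0.335) = −20.00 N·m.
Net torque τ = 7.872 N·m.
α = τ/I = 7.872/4.698 = 1.676 rad/s².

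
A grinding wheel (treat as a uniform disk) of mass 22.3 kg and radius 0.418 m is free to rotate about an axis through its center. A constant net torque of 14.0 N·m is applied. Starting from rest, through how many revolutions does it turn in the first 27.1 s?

≈ 420 revolutions

I = ½MR² = (1/2)(22.3)(0.418)² = 1.948 kg·m².
α = τ/I = 14.0/1.948 = 7.186 rad/s².
θ = ½αt² = ½(7.186)(27.1)² = 2639 rad.
Revolutions = θ/(2π) = 420.0.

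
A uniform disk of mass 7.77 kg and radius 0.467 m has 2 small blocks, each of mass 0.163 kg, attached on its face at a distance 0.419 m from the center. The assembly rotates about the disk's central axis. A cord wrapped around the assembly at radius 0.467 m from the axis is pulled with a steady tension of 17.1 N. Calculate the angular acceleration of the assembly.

α ≈ 8.83 rad/s²

I_disk = ½MR² = ½(7.77)(0.467)² = 0.8473 kg·m².
I_blocks = 2·m·r² = 2(0.163)(0.419)² = 0.05723 kg·m².
Total I = 0.9045 kg·m².
τ = F r = (17.1)(0.467) = 7.986 N·m.
α = τ/I = 7.986/0.9045 = 8.829 rad/s².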